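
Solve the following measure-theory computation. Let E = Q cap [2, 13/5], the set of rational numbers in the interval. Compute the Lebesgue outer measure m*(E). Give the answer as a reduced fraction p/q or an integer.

The set Q cap [2, 13/5] is countable (a subset of the countable set Q). Lebesgue outer measure of any countable set is 0: each singleton {q} has m*({q}) = 0, and by countable subadditivity m*(union_k {q_k}) <= sum_k m*({q_k}) = sum_k 0 = 0. The reverse inequality m*(E) >= 0 is automatic. So m*(Q cap [2, 13/5]) = 0.

0


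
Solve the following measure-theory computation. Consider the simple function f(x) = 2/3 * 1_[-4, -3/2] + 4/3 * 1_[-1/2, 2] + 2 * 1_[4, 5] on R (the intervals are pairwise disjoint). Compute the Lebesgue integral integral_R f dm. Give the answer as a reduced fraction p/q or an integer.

For a simple function f = sum_i c_i * 1_{A_i} with disjoint A_i,
  integral f dm = sum_i c_i * m(A_i).
Lengths of the A_i:
  m(A_1) = -3/2 - (-4) = 5/2.
  m(A_2) = 2 - (-1/2) = 5/2.
  m(A_3) = 5 - 4 = 1.
Contributions c_i * m(A_i):
  (2/3) * (5/2) = 5/3.
  (4/3) * (5/2) = 10/3.
  (2) * (1) = 2.
Total: 5/3 + 10/3 + 2 = 7.

7


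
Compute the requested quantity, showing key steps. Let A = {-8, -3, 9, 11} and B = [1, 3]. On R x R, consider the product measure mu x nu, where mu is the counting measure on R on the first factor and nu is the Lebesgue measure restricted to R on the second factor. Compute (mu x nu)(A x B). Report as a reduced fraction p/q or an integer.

For a measurable rectangle A x B, the product measure satisfies
  (mu x nu)(A x B) = mu(A) * nu(B).
  mu(A) = 4.
  nu(B) = 2.
  (mu x nu)(A x B) = 4 * 2 = 8.

8


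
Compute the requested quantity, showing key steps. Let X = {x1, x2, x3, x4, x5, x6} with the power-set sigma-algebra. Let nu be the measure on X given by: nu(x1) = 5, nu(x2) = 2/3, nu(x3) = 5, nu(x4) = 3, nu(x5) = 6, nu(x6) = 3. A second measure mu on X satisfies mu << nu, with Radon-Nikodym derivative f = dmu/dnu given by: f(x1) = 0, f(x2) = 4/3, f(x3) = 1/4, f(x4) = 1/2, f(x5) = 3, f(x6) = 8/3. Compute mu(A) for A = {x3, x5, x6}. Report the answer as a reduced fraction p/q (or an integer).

By the defining property of the Radon-Nikodym derivative, for every measurable set A,
  mu(A) = integral_A f dnu.
Since nu is a discrete measure concentrated on the atoms of X, the integral over A reduces to the sum
  mu(A) = sum_{x in A} f(x) * nu({x}).
Computing each term:
  x3: f(x3) * nu(x3) = 1/4 * 5 = 5/4.
  x5: f(x5) * nu(x5) = 3 * 6 = 18.
  x6: f(x6) * nu(x6) = 8/3 * 3 = 8.
Summing: mu(A) = 5/4 + 18 + 8 = 109/4.

109/4


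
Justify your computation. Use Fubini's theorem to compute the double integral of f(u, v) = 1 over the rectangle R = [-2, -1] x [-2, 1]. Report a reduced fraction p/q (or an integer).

f(u, v) is a tensor product of a function of u and a function of v, and both factors are bounded continuous (hence Lebesgue integrable) on the rectangle, so Fubini's theorem applies:
  integral_R f d(m x m) = (integral_a1^b1 1 du) * (integral_a2^b2 1 dv).
Inner integral in u: integral_{-2}^{-1} 1 du = ((-1)^1 - (-2)^1)/1
  = 1.
Inner integral in v: integral_{-2}^{1} 1 dv = (1^1 - (-2)^1)/1
  = 3.
Product: (1) * (3) = 3.

3


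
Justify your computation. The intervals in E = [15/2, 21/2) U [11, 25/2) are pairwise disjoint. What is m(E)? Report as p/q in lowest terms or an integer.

For pairwise disjoint intervals, m(union_i I_i) = sum_i m(I_i),
and m is invariant under swapping open/closed endpoints (single points have measure 0).
So m(E) = sum_i (b_i - a_i).
  I_1 has length 21/2 - 15/2 = 3.
  I_2 has length 25/2 - 11 = 3/2.
Summing:
  m(E) = 3 + 3/2 = 9/2.

9/2


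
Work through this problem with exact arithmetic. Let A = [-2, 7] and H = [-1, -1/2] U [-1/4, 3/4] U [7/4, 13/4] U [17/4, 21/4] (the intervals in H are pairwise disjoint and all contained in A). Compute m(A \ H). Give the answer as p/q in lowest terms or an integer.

The ambient interval has length m(A) = 7 - (-2) = 9.
Since the holes are disjoint and sit inside A, by finite additivity
  m(H) = sum_i (b_i - a_i), and m(A \ H) = m(A) - m(H).
Computing the hole measures:
  m(H_1) = -1/2 - (-1) = 1/2.
  m(H_2) = 3/4 - (-1/4) = 1.
  m(H_3) = 13/4 - 7/4 = 3/2.
  m(H_4) = 21/4 - 17/4 = 1.
Summed: m(H) = 1/2 + 1 + 3/2 + 1 = 4.
So m(A \ H) = 9 - 4 = 5.

5


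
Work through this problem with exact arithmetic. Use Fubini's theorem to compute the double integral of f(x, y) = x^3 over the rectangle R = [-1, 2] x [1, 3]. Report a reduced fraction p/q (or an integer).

f(x, y) is a tensor product of a function of x and a function of y, and both factors are bounded continuous (hence Lebesgue integrable) on the rectangle, so Fubini's theorem applies:
  integral_R f d(m x m) = (integral_a1^b1 x^3 dx) * (integral_a2^b2 1 dy).
Inner integral in x: integral_{-1}^{2} x^3 dx = (2^4 - (-1)^4)/4
  = 15/4.
Inner integral in y: integral_{1}^{3} 1 dy = (3^1 - 1^1)/1
  = 2.
Product: (15/4) * (2) = 15/2.

15/2


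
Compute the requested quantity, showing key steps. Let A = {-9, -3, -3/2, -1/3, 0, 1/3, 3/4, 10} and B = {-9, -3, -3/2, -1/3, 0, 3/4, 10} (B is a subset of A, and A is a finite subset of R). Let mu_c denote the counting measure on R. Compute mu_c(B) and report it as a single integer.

Counting measure assigns mu_c(E) = |E| (number of elements) when E is finite.
B has 7 element(s), so mu_c(B) = 7.

7


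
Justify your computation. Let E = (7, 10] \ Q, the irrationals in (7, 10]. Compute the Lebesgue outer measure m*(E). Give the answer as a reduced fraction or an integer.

The interval I = (7, 10] has m(I) = 10 - 7 = 3 (endpoints are measure-zero, so open/closed/half-open agree). Write I = (I cap Q) u (I \ Q). The rationals in I are countable, so m*(I cap Q) = 0 (cover each rational by intervals whose total length is arbitrarily small). By countable subadditivity m*(I) <= m*(I cap Q) + m*(I \ Q), hence m*(I \ Q) >= m(I) = 3. The reverse inequality m*(I \ Q) <= m*(I) = 3 is trivial since (I \ Q) is a subset of I. Therefore m*(I \ Q) = 3.

3


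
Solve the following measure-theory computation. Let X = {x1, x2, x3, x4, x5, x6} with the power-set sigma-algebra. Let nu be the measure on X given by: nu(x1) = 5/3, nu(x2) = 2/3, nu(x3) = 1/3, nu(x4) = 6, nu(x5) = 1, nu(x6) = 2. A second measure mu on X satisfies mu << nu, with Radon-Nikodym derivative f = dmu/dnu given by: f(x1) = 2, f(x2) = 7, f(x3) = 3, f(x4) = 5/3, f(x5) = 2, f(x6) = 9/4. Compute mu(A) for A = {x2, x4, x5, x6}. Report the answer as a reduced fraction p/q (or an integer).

By the defining property of the Radon-Nikodym derivative, for every measurable set A,
  mu(A) = integral_A f dnu.
Since nu is a discrete measure concentrated on the atoms of X, the integral over A reduces to the sum
  mu(A) = sum_{x in A} f(x) * nu({x}).
Computing each term:
  x2: f(x2) * nu(x2) = 7 * 2/3 = 14/3.
  x4: f(x4) * nu(x4) = 5/3 * 6 = 10.
  x5: f(x5) * nu(x5) = 2 * 1 = 2.
  x6: f(x6) * nu(x6) = 9/4 * 2 = 9/2.
Summing: mu(A) = 14/3 + 10 + 2 + 9/2 = 127/6.

127/6


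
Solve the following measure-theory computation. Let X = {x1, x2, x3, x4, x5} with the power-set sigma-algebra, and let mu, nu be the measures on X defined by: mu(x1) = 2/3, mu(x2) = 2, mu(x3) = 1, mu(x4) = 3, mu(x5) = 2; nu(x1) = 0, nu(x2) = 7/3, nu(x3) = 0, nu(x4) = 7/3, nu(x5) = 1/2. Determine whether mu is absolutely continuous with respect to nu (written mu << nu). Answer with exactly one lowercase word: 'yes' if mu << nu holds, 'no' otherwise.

mu << nu means: every nu-null measurable set is also mu-null; equivalently, for every atom x, if nu({x}) = 0 then mu({x}) = 0.
Checking each atom:
  x1: nu = 0, mu = 2/3 > 0 -> violates mu << nu.
  x2: nu = 7/3 > 0 -> no constraint.
  x3: nu = 0, mu = 1 > 0 -> violates mu << nu.
  x4: nu = 7/3 > 0 -> no constraint.
  x5: nu = 1/2 > 0 -> no constraint.
The atom(s) x1, x3 violate the condition (nu = 0 but mu > 0). Therefore mu is NOT absolutely continuous w.r.t. nu.

no


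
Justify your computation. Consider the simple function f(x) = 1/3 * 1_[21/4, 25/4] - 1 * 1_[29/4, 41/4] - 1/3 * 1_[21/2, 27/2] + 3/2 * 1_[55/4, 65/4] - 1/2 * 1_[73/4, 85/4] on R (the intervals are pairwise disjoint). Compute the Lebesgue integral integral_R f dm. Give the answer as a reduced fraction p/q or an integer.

For a simple function f = sum_i c_i * 1_{A_i} with disjoint A_i,
  integral f dm = sum_i c_i * m(A_i).
Lengths of the A_i:
  m(A_1) = 25/4 - 21/4 = 1.
  m(A_2) = 41/4 - 29/4 = 3.
  m(A_3) = 27/2 - 21/2 = 3.
  m(A_4) = 65/4 - 55/4 = 5/2.
  m(A_5) = 85/4 - 73/4 = 3.
Contributions c_i * m(A_i):
  (1/3) * (1) = 1/3.
  (-1) * (3) = -3.
  (-1/3) * (3) = -1.
  (3/2) * (5/2) = 15/4.
  (-1/2) * (3) = -3/2.
Total: 1/3 - 3 - 1 + 15/4 - 3/2 = -17/12.

-17/12


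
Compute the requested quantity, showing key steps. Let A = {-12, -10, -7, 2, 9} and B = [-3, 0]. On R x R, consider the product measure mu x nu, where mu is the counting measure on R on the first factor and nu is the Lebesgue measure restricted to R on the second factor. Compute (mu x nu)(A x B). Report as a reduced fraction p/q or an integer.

For a measurable rectangle A x B, the product measure satisfies
  (mu x nu)(A x B) = mu(A) * nu(B).
  mu(A) = 5.
  nu(B) = 3.
  (mu x nu)(A x B) = 5 * 3 = 15.

15


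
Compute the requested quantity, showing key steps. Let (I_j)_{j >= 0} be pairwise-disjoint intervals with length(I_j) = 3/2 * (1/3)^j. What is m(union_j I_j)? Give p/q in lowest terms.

By countable additivity of the Lebesgue measure on pairwise disjoint measurable sets,
  m(union_{j >= 0} I_j) = sum_{j >= 0} m(I_j) = sum_{j >= 0} a * r^j,
  with a = 3/2 and r = 1/3.
Since 0 < r = 1/3 < 1, the geometric series converges:
  sum_{j >= 0} a * r^j = a / (1 - r).
  = 3/2 / (1 - 1/3)
  = 3/2 / (2/3)
  = 9/4.

9/4


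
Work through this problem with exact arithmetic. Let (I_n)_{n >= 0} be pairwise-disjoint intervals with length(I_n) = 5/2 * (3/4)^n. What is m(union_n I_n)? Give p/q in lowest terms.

By countable additivity of the Lebesgue measure on pairwise disjoint measurable sets,
  m(union_{n >= 0} I_n) = sum_{n >= 0} m(I_n) = sum_{n >= 0} a * r^n,
  with a = 5/2 and r = 3/4.
Since 0 < r = 3/4 < 1, the geometric series converges:
  sum_{n >= 0} a * r^n = a / (1 - r).
  = 5/2 / (1 - 3/4)
  = 5/2 / (1/4)
  = 10.

10


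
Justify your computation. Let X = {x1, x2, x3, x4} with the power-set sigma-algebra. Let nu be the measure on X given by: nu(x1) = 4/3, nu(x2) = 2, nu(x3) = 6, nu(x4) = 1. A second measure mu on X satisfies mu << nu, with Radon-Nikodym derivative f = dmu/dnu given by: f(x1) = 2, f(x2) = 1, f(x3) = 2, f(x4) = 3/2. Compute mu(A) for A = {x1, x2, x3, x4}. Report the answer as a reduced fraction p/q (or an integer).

By the defining property of the Radon-Nikodym derivative, for every measurable set A,
  mu(A) = integral_A f dnu.
Since nu is a discrete measure concentrated on the atoms of X, the integral over A reduces to the sum
  mu(A) = sum_{x in A} f(x) * nu({x}).
Computing each term:
  x1: f(x1) * nu(x1) = 2 * 4/3 = 8/3.
  x2: f(x2) * nu(x2) = 1 * 2 = 2.
  x3: f(x3) * nu(x3) = 2 * 6 = 12.
  x4: f(x4) * nu(x4) = 3/2 * 1 = 3/2.
Summing: mu(A) = 8/3 + 2 + 12 + 3/2 = 109/6.

109/6


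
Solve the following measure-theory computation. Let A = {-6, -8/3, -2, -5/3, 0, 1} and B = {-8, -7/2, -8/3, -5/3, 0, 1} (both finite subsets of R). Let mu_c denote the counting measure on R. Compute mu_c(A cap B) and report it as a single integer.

Counting measure on a finite set equals cardinality. mu_c(A cap B) = |A cap B| (elements appearing in both).
Enumerating the elements of A that also lie in B gives 4 element(s).
So mu_c(A cap B) = 4.

4


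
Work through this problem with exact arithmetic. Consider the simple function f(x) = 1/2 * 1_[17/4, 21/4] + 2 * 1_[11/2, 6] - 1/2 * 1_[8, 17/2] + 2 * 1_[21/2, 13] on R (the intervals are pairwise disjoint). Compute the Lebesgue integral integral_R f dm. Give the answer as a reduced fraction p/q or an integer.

For a simple function f = sum_i c_i * 1_{A_i} with disjoint A_i,
  integral f dm = sum_i c_i * m(A_i).
Lengths of the A_i:
  m(A_1) = 21/4 - 17/4 = 1.
  m(A_2) = 6 - 11/2 = 1/2.
  m(A_3) = 17/2 - 8 = 1/2.
  m(A_4) = 13 - 21/2 = 5/2.
Contributions c_i * m(A_i):
  (1/2) * (1) = 1/2.
  (2) * (1/2) = 1.
  (-1/2) * (1/2) = -1/4.
  (2) * (5/2) = 5.
Total: 1/2 + 1 - 1/4 + 5 = 25/4.

25/4


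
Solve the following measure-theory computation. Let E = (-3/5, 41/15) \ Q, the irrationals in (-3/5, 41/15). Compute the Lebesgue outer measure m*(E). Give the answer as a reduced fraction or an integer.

The interval I = (-3/5, 41/15) has m(I) = 41/15 - (-3/5) = 10/3 (endpoints are measure-zero, so open/closed/half-open agree). Write I = (I cap Q) u (I \ Q). The rationals in I are countable, so m*(I cap Q) = 0 (cover each rational by intervals whose total length is arbitrarily small). By countable subadditivity m*(I) <= m*(I cap Q) + m*(I \ Q), hence m*(I \ Q) >= m(I) = 10/3. The reverse inequality m*(I \ Q) <= m*(I) = 10/3 is trivial since (I \ Q) is a subset of I. Therefore m*(I \ Q) = 10/3.

10/3


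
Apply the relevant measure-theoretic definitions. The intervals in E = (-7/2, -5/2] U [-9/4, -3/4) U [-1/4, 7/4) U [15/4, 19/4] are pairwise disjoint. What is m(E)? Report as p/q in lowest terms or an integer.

For pairwise disjoint intervals, m(union_i I_i) = sum_i m(I_i),
and m is invariant under swapping open/closed endpoints (single points have measure 0).
So m(E) = sum_i (b_i - a_i).
  I_1 has length -5/2 - (-7/2) = 1.
  I_2 has length -3/4 - (-9/4) = 3/2.
  I_3 has length 7/4 - (-1/4) = 2.
  I_4 has length 19/4 - 15/4 = 1.
Summing:
  m(E) = 1 + 3/2 + 2 + 1 = 11/2.

11/2


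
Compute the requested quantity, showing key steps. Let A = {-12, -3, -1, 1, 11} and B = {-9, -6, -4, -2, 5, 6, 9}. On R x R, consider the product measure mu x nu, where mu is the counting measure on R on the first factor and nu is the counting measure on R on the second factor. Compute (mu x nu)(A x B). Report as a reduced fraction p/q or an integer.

For a measurable rectangle A x B, the product measure satisfies
  (mu x nu)(A x B) = mu(A) * nu(B).
  mu(A) = 5.
  nu(B) = 7.
  (mu x nu)(A x B) = 5 * 7 = 35.

35


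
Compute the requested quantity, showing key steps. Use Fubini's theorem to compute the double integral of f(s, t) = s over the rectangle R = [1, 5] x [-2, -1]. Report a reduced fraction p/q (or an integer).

f(s, t) is a tensor product of a function of s and a function of t, and both factors are bounded continuous (hence Lebesgue integrable) on the rectangle, so Fubini's theorem applies:
  integral_R f d(m x m) = (integral_a1^b1 s ds) * (integral_a2^b2 1 dt).
Inner integral in s: integral_{1}^{5} s ds = (5^2 - 1^2)/2
  = 12.
Inner integral in t: integral_{-2}^{-1} 1 dt = ((-1)^1 - (-2)^1)/1
  = 1.
Product: (12) * (1) = 12.

12


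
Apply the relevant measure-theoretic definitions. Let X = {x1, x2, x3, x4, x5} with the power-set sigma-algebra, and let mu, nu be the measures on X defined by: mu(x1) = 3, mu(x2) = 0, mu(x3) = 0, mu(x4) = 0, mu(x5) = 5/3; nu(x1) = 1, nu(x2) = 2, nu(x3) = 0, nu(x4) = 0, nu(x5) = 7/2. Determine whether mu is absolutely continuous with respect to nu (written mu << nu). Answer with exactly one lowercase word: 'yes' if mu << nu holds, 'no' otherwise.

mu << nu means: every nu-null measurable set is also mu-null; equivalently, for every atom x, if nu({x}) = 0 then mu({x}) = 0.
Checking each atom:
  x1: nu = 1 > 0 -> no constraint.
  x2: nu = 2 > 0 -> no constraint.
  x3: nu = 0, mu = 0 -> consistent with mu << nu.
  x4: nu = 0, mu = 0 -> consistent with mu << nu.
  x5: nu = 7/2 > 0 -> no constraint.
No atom violates the condition. Therefore mu << nu.

yes


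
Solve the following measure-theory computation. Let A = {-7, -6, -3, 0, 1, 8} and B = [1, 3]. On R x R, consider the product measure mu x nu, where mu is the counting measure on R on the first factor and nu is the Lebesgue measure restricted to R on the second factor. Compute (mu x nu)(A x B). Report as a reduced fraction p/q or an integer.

For a measurable rectangle A x B, the product measure satisfies
  (mu x nu)(A x B) = mu(A) * nu(B).
  mu(A) = 6.
  nu(B) = 2.
  (mu x nu)(A x B) = 6 * 2 = 12.

12


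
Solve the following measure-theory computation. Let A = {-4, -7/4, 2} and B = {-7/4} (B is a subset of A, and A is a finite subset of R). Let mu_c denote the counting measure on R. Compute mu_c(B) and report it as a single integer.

Counting measure assigns mu_c(E) = |E| (number of elements) when E is finite.
B has 1 element(s), so mu_c(B) = 1.

1


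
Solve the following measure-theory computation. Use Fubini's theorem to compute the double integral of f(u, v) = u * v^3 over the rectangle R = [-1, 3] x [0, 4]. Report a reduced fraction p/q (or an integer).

f(u, v) is a tensor product of a function of u and a function of v, and both factors are bounded continuous (hence Lebesgue integrable) on the rectangle, so Fubini's theorem applies:
  integral_R f d(m x m) = (integral_a1^b1 u du) * (integral_a2^b2 v^3 dv).
Inner integral in u: integral_{-1}^{3} u du = (3^2 - (-1)^2)/2
  = 4.
Inner integral in v: integral_{0}^{4} v^3 dv = (4^4 - 0^4)/4
  = 64.
Product: (4) * (64) = 256.

256


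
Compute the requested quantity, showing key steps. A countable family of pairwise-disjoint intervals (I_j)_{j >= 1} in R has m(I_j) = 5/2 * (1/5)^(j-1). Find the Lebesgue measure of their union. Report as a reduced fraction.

By countable additivity of the Lebesgue measure on pairwise disjoint measurable sets,
  m(union_{j >= 1} I_j) = sum_{j >= 1} m(I_j) = sum_{j >= 1} a * r^(j-1),
  with a = 5/2 and r = 1/5.
Since 0 < r = 1/5 < 1, the geometric series converges:
  sum_{j >= 1} a * r^(j-1) = a / (1 - r).
  = 5/2 / (1 - 1/5)
  = 5/2 / (4/5)
  = 25/8.

25/8


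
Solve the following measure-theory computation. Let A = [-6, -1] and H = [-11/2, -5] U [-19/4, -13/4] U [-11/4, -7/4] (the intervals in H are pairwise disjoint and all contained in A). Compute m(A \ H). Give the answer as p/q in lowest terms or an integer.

The ambient interval has length m(A) = -1 - (-6) = 5.
Since the holes are disjoint and sit inside A, by finite additivity
  m(H) = sum_i (b_i - a_i), and m(A \ H) = m(A) - m(H).
Computing the hole measures:
  m(H_1) = -5 - (-11/2) = 1/2.
  m(H_2) = -13/4 - (-19/4) = 3/2.
  m(H_3) = -7/4 - (-11/4) = 1.
Summed: m(H) = 1/2 + 3/2 + 1 = 3.
So m(A \ H) = 5 - 3 = 2.

2


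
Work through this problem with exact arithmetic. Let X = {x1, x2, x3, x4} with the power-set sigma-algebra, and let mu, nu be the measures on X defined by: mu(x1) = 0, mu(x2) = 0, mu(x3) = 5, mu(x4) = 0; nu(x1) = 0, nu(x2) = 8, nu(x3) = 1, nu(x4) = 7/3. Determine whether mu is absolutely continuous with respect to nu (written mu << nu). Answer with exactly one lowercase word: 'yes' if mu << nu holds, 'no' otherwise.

mu << nu means: every nu-null measurable set is also mu-null; equivalently, for every atom x, if nu({x}) = 0 then mu({x}) = 0.
Checking each atom:
  x1: nu = 0, mu = 0 -> consistent with mu << nu.
  x2: nu = 8 > 0 -> no constraint.
  x3: nu = 1 > 0 -> no constraint.
  x4: nu = 7/3 > 0 -> no constraint.
No atom violates the condition. Therefore mu << nu.

yes


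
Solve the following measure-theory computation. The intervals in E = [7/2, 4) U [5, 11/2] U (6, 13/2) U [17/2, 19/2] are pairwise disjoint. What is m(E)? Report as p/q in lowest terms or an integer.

For pairwise disjoint intervals, m(union_i I_i) = sum_i m(I_i),
and m is invariant under swapping open/closed endpoints (single points have measure 0).
So m(E) = sum_i (b_i - a_i).
  I_1 has length 4 - 7/2 = 1/2.
  I_2 has length 11/2 - 5 = 1/2.
  I_3 has length 13/2 - 6 = 1/2.
  I_4 has length 19/2 - 17/2 = 1.
Summing:
  m(E) = 1/2 + 1/2 + 1/2 + 1 = 5/2.

5/2


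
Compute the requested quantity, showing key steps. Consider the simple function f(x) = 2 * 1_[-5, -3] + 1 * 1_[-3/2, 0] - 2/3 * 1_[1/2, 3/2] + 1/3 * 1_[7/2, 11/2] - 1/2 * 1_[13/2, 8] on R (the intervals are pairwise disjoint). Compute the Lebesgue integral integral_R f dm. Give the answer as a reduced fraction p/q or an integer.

For a simple function f = sum_i c_i * 1_{A_i} with disjoint A_i,
  integral f dm = sum_i c_i * m(A_i).
Lengths of the A_i:
  m(A_1) = -3 - (-5) = 2.
  m(A_2) = 0 - (-3/2) = 3/2.
  m(A_3) = 3/2 - 1/2 = 1.
  m(A_4) = 11/2 - 7/2 = 2.
  m(A_5) = 8 - 13/2 = 3/2.
Contributions c_i * m(A_i):
  (2) * (2) = 4.
  (1) * (3/2) = 3/2.
  (-2/3) * (1) = -2/3.
  (1/3) * (2) = 2/3.
  (-1/2) * (3/2) = -3/4.
Total: 4 + 3/2 - 2/3 + 2/3 - 3/4 = 19/4.

19/4


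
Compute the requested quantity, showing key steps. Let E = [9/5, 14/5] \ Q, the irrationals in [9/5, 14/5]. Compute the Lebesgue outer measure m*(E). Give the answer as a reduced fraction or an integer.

The interval I = [9/5, 14/5] has m(I) = 14/5 - 9/5 = 1 (endpoints are measure-zero, so open/closed/half-open agree). Write I = (I cap Q) u (I \ Q). The rationals in I are countable, so m*(I cap Q) = 0 (cover each rational by intervals whose total length is arbitrarily small). By countable subadditivity m*(I) <= m*(I cap Q) + m*(I \ Q), hence m*(I \ Q) >= m(I) = 1. The reverse inequality m*(I \ Q) <= m*(I) = 1 is trivial since (I \ Q) is a subset of I. Therefore m*(I \ Q) = 1.

1


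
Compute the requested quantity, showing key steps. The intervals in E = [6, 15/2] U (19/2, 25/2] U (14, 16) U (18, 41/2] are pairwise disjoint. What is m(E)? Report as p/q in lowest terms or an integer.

For pairwise disjoint intervals, m(union_i I_i) = sum_i m(I_i),
and m is invariant under swapping open/closed endpoints (single points have measure 0).
So m(E) = sum_i (b_i - a_i).
  I_1 has length 15/2 - 6 = 3/2.
  I_2 has length 25/2 - 19/2 = 3.
  I_3 has length 16 - 14 = 2.
  I_4 has length 41/2 - 18 = 5/2.
Summing:
  m(E) = 3/2 + 3 + 2 + 5/2 = 9.

9


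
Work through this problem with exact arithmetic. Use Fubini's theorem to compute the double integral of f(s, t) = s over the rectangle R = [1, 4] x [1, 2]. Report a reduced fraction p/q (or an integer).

f(s, t) is a tensor product of a function of s and a function of t, and both factors are bounded continuous (hence Lebesgue integrable) on the rectangle, so Fubini's theorem applies:
  integral_R f d(m x m) = (integral_a1^b1 s ds) * (integral_a2^b2 1 dt).
Inner integral in s: integral_{1}^{4} s ds = (4^2 - 1^2)/2
  = 15/2.
Inner integral in t: integral_{1}^{2} 1 dt = (2^1 - 1^1)/1
  = 1.
Product: (15/2) * (1) = 15/2.

15/2


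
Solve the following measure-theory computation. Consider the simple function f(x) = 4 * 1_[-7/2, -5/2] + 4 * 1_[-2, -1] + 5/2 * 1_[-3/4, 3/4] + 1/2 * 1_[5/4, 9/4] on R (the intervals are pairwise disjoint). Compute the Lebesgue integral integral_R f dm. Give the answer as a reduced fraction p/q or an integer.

For a simple function f = sum_i c_i * 1_{A_i} with disjoint A_i,
  integral f dm = sum_i c_i * m(A_i).
Lengths of the A_i:
  m(A_1) = -5/2 - (-7/2) = 1.
  m(A_2) = -1 - (-2) = 1.
  m(A_3) = 3/4 - (-3/4) = 3/2.
  m(A_4) = 9/4 - 5/4 = 1.
Contributions c_i * m(A_i):
  (4) * (1) = 4.
  (4) * (1) = 4.
  (5/2) * (3/2) = 15/4.
  (1/2) * (1) = 1/2.
Total: 4 + 4 + 15/4 + 1/2 = 49/4.

49/4


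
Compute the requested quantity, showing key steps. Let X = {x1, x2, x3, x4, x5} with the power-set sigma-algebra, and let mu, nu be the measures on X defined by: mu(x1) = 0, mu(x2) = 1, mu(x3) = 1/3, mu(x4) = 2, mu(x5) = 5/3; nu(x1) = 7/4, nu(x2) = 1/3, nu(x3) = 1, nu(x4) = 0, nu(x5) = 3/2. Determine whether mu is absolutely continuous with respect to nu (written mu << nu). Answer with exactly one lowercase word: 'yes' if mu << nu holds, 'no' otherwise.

mu << nu means: every nu-null measurable set is also mu-null; equivalently, for every atom x, if nu({x}) = 0 then mu({x}) = 0.
Checking each atom:
  x1: nu = 7/4 > 0 -> no constraint.
  x2: nu = 1/3 > 0 -> no constraint.
  x3: nu = 1 > 0 -> no constraint.
  x4: nu = 0, mu = 2 > 0 -> violates mu << nu.
  x5: nu = 3/2 > 0 -> no constraint.
The atom(s) x4 violate the condition (nu = 0 but mu > 0). Therefore mu is NOT absolutely continuous w.r.t. nu.

no


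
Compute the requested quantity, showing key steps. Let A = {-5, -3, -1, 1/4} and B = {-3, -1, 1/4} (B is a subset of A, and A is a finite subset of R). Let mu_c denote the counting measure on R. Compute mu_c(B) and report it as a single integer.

Counting measure assigns mu_c(E) = |E| (number of elements) when E is finite.
B has 3 element(s), so mu_c(B) = 3.

3


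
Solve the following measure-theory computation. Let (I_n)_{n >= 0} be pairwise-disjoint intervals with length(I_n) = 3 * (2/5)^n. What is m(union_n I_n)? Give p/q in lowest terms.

By countable additivity of the Lebesgue measure on pairwise disjoint measurable sets,
  m(union_{n >= 0} I_n) = sum_{n >= 0} m(I_n) = sum_{n >= 0} a * r^n,
  with a = 3 and r = 2/5.
Since 0 < r = 2/5 < 1, the geometric series converges:
  sum_{n >= 0} a * r^n = a / (1 - r).
  = 3 / (1 - 2/5)
  = 3 / (3/5)
  = 5.

5


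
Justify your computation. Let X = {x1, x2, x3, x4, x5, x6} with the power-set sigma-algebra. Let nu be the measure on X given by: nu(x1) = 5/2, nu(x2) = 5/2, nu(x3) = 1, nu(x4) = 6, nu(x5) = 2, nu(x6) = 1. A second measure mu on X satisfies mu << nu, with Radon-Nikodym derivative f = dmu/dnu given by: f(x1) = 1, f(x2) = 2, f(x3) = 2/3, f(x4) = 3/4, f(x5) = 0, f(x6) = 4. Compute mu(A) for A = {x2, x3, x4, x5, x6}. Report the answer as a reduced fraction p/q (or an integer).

By the defining property of the Radon-Nikodym derivative, for every measurable set A,
  mu(A) = integral_A f dnu.
Since nu is a discrete measure concentrated on the atoms of X, the integral over A reduces to the sum
  mu(A) = sum_{x in A} f(x) * nu({x}).
Computing each term:
  x2: f(x2) * nu(x2) = 2 * 5/2 = 5.
  x3: f(x3) * nu(x3) = 2/3 * 1 = 2/3.
  x4: f(x4) * nu(x4) = 3/4 * 6 = 9/2.
  x5: f(x5) * nu(x5) = 0 * 2 = 0.
  x6: f(x6) * nu(x6) = 4 * 1 = 4.
Summing: mu(A) = 5 + 2/3 + 9/2 + 0 + 4 = 85/6.

85/6


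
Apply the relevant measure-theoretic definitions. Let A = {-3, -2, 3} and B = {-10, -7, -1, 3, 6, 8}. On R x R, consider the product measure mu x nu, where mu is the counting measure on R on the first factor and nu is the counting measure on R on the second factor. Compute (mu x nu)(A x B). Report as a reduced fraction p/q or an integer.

For a measurable rectangle A x B, the product measure satisfies
  (mu x nu)(A x B) = mu(A) * nu(B).
  mu(A) = 3.
  nu(B) = 6.
  (mu x nu)(A x B) = 3 * 6 = 18.

18


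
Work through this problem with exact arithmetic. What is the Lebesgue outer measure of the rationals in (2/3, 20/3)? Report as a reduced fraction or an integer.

Q cap (2/3, 20/3) is countable; list its elements as q_1, q_2, ... . Fix eps > 0 and cover the k-th point by an interval of length eps * 2^(-k). The cover has total length eps * sum_{k>=1} 2^(-k) = eps, so by definition of outer measure m*(Q cap (2/3, 20/3)) <= eps. Since eps was arbitrary and m* >= 0, the outer measure is 0.

0


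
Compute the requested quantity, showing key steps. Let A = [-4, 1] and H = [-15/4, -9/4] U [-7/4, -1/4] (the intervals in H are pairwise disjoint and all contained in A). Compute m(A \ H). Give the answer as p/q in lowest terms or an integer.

The ambient interval has length m(A) = 1 - (-4) = 5.
Since the holes are disjoint and sit inside A, by finite additivity
  m(H) = sum_i (b_i - a_i), and m(A \ H) = m(A) - m(H).
Computing the hole measures:
  m(H_1) = -9/4 - (-15/4) = 3/2.
  m(H_2) = -1/4 - (-7/4) = 3/2.
Summed: m(H) = 3/2 + 3/2 = 3.
So m(A \ H) = 5 - 3 = 2.

2


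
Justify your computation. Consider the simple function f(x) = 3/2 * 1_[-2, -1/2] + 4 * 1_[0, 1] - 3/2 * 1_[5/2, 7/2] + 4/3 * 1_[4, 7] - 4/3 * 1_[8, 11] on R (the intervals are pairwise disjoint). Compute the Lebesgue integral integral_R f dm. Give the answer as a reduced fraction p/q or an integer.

For a simple function f = sum_i c_i * 1_{A_i} with disjoint A_i,
  integral f dm = sum_i c_i * m(A_i).
Lengths of the A_i:
  m(A_1) = -1/2 - (-2) = 3/2.
  m(A_2) = 1 - 0 = 1.
  m(A_3) = 7/2 - 5/2 = 1.
  m(A_4) = 7 - 4 = 3.
  m(A_5) = 11 - 8 = 3.
Contributions c_i * m(A_i):
  (3/2) * (3/2) = 9/4.
  (4) * (1) = 4.
  (-3/2) * (1) = -3/2.
  (4/3) * (3) = 4.
  (-4/3) * (3) = -4.
Total: 9/4 + 4 - 3/2 + 4 - 4 = 19/4.

19/4


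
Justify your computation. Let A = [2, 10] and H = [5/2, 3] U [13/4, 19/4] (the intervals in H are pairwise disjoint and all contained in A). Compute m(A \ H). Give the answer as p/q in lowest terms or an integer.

The ambient interval has length m(A) = 10 - 2 = 8.
Since the holes are disjoint and sit inside A, by finite additivity
  m(H) = sum_i (b_i - a_i), and m(A \ H) = m(A) - m(H).
Computing the hole measures:
  m(H_1) = 3 - 5/2 = 1/2.
  m(H_2) = 19/4 - 13/4 = 3/2.
Summed: m(H) = 1/2 + 3/2 = 2.
So m(A \ H) = 8 - 2 = 6.

6


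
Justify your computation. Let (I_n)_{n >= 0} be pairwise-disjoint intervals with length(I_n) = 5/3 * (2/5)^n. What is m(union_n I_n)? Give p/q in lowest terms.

By countable additivity of the Lebesgue measure on pairwise disjoint measurable sets,
  m(union_{n >= 0} I_n) = sum_{n >= 0} m(I_n) = sum_{n >= 0} a * r^n,
  with a = 5/3 and r = 2/5.
Since 0 < r = 2/5 < 1, the geometric series converges:
  sum_{n >= 0} a * r^n = a / (1 - r).
  = 5/3 / (1 - 2/5)
  = 5/3 / (3/5)
  = 25/9.

25/9


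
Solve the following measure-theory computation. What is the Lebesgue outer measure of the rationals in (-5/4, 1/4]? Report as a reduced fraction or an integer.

E = Q cap (-5/4, 1/4] is a subset of Q, which is countable. Enumerate Q = {q_1, q_2, ...}; for any eps > 0, cover q_k by the open interval (q_k - eps/2^(k+1), q_k + eps/2^(k+1)), of length eps/2^k. The total cover length is sum_{k>=1} eps/2^k = eps. Hence m*(E) <= m*(Q) <= eps for every eps > 0, and since outer measure is non-negative, m*(E) = 0.

0


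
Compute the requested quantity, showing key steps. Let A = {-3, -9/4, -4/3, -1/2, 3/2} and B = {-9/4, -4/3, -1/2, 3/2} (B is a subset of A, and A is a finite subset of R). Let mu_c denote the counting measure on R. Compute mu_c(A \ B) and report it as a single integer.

Counting measure assigns mu_c(E) = |E| (number of elements) when E is finite. For B subset A, A \ B is the set of elements of A not in B, so |A \ B| = |A| - |B|.
|A| = 5, |B| = 4, so mu_c(A \ B) = 5 - 4 = 1.

1


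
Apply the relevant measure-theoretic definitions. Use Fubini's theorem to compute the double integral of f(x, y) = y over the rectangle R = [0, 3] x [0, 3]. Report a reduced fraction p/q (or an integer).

f(x, y) is a tensor product of a function of x and a function of y, and both factors are bounded continuous (hence Lebesgue integrable) on the rectangle, so Fubini's theorem applies:
  integral_R f d(m x m) = (integral_a1^b1 1 dx) * (integral_a2^b2 y dy).
Inner integral in x: integral_{0}^{3} 1 dx = (3^1 - 0^1)/1
  = 3.
Inner integral in y: integral_{0}^{3} y dy = (3^2 - 0^2)/2
  = 9/2.
Product: (3) * (9/2) = 27/2.

27/2


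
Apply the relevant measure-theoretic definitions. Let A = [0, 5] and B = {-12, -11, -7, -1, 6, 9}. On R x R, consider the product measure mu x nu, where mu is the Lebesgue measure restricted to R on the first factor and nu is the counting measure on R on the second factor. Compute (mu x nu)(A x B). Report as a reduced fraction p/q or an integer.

For a measurable rectangle A x B, the product measure satisfies
  (mu x nu)(A x B) = mu(A) * nu(B).
  mu(A) = 5.
  nu(B) = 6.
  (mu x nu)(A x B) = 5 * 6 = 30.

30


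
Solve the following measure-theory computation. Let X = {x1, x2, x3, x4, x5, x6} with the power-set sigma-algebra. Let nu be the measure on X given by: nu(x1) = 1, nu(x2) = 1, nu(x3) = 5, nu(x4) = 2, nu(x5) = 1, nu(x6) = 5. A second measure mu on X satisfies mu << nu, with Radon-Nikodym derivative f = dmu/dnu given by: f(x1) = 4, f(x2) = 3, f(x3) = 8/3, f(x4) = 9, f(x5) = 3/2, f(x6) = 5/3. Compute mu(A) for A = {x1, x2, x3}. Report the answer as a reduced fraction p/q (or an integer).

By the defining property of the Radon-Nikodym derivative, for every measurable set A,
  mu(A) = integral_A f dnu.
Since nu is a discrete measure concentrated on the atoms of X, the integral over A reduces to the sum
  mu(A) = sum_{x in A} f(x) * nu({x}).
Computing each term:
  x1: f(x1) * nu(x1) = 4 * 1 = 4.
  x2: f(x2) * nu(x2) = 3 * 1 = 3.
  x3: f(x3) * nu(x3) = 8/3 * 5 = 40/3.
Summing: mu(A) = 4 + 3 + 40/3 = 61/3.

61/3


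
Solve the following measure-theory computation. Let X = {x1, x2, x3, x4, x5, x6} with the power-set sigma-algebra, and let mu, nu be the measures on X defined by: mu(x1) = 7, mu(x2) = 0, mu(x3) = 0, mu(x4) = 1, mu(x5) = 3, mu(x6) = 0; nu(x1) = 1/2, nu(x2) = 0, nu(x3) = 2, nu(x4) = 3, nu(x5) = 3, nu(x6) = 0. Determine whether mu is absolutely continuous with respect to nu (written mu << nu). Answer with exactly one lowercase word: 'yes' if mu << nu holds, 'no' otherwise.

mu << nu means: every nu-null measurable set is also mu-null; equivalently, for every atom x, if nu({x}) = 0 then mu({x}) = 0.
Checking each atom:
  x1: nu = 1/2 > 0 -> no constraint.
  x2: nu = 0, mu = 0 -> consistent with mu << nu.
  x3: nu = 2 > 0 -> no constraint.
  x4: nu = 3 > 0 -> no constraint.
  x5: nu = 3 > 0 -> no constraint.
  x6: nu = 0, mu = 0 -> consistent with mu << nu.
No atom violates the condition. Therefore mu << nu.

yes


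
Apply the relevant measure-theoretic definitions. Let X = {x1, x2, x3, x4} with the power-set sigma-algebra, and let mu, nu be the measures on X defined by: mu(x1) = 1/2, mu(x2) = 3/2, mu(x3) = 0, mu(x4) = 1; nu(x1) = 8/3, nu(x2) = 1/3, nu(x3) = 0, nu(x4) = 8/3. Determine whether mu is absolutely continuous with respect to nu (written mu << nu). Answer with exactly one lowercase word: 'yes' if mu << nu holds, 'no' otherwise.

mu << nu means: every nu-null measurable set is also mu-null; equivalently, for every atom x, if nu({x}) = 0 then mu({x}) = 0.
Checking each atom:
  x1: nu = 8/3 > 0 -> no constraint.
  x2: nu = 1/3 > 0 -> no constraint.
  x3: nu = 0, mu = 0 -> consistent with mu << nu.
  x4: nu = 8/3 > 0 -> no constraint.
No atom violates the condition. Therefore mu << nu.

yes


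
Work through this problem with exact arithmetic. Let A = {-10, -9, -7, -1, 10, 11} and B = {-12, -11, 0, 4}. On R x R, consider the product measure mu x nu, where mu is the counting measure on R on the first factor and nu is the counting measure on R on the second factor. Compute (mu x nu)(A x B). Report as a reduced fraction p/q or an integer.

For a measurable rectangle A x B, the product measure satisfies
  (mu x nu)(A x B) = mu(A) * nu(B).
  mu(A) = 6.
  nu(B) = 4.
  (mu x nu)(A x B) = 6 * 4 = 24.

24


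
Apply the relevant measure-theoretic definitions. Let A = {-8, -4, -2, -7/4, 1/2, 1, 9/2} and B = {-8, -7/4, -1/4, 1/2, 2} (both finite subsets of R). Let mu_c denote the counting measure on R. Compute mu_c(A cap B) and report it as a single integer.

Counting measure on a finite set equals cardinality. mu_c(A cap B) = |A cap B| (elements appearing in both).
Enumerating the elements of A that also lie in B gives 3 element(s).
So mu_c(A cap B) = 3.

3


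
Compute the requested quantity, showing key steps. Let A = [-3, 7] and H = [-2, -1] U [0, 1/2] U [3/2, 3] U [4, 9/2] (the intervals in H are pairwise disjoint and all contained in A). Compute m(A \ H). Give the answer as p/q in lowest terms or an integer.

The ambient interval has length m(A) = 7 - (-3) = 10.
Since the holes are disjoint and sit inside A, by finite additivity
  m(H) = sum_i (b_i - a_i), and m(A \ H) = m(A) - m(H).
Computing the hole measures:
  m(H_1) = -1 - (-2) = 1.
  m(H_2) = 1/2 - 0 = 1/2.
  m(H_3) = 3 - 3/2 = 3/2.
  m(H_4) = 9/2 - 4 = 1/2.
Summed: m(H) = 1 + 1/2 + 3/2 + 1/2 = 7/2.
So m(A \ H) = 10 - 7/2 = 13/2.

13/2


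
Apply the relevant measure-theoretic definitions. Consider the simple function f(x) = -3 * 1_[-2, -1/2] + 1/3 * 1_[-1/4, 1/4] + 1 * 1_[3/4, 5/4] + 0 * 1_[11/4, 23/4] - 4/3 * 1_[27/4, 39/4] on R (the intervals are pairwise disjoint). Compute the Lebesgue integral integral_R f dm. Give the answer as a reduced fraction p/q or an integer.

For a simple function f = sum_i c_i * 1_{A_i} with disjoint A_i,
  integral f dm = sum_i c_i * m(A_i).
Lengths of the A_i:
  m(A_1) = -1/2 - (-2) = 3/2.
  m(A_2) = 1/4 - (-1/4) = 1/2.
  m(A_3) = 5/4 - 3/4 = 1/2.
  m(A_4) = 23/4 - 11/4 = 3.
  m(A_5) = 39/4 - 27/4 = 3.
Contributions c_i * m(A_i):
  (-3) * (3/2) = -9/2.
  (1/3) * (1/2) = 1/6.
  (1) * (1/2) = 1/2.
  (0) * (3) = 0.
  (-4/3) * (3) = -4.
Total: -9/2 + 1/6 + 1/2 + 0 - 4 = -47/6.

-47/6


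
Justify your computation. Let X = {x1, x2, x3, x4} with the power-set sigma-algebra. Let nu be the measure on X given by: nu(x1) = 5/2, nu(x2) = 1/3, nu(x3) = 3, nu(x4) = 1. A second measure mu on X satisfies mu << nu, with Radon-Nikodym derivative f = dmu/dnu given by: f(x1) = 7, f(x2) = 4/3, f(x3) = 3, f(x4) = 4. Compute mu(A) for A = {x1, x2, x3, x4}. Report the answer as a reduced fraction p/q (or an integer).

By the defining property of the Radon-Nikodym derivative, for every measurable set A,
  mu(A) = integral_A f dnu.
Since nu is a discrete measure concentrated on the atoms of X, the integral over A reduces to the sum
  mu(A) = sum_{x in A} f(x) * nu({x}).
Computing each term:
  x1: f(x1) * nu(x1) = 7 * 5/2 = 35/2.
  x2: f(x2) * nu(x2) = 4/3 * 1/3 = 4/9.
  x3: f(x3) * nu(x3) = 3 * 3 = 9.
  x4: f(x4) * nu(x4) = 4 * 1 = 4.
Summing: mu(A) = 35/2 + 4/9 + 9 + 4 = 557/18.

557/18


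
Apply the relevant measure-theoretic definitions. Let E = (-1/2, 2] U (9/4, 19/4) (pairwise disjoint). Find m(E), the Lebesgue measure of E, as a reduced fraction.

For pairwise disjoint intervals, m(union_i I_i) = sum_i m(I_i),
and m is invariant under swapping open/closed endpoints (single points have measure 0).
So m(E) = sum_i (b_i - a_i).
  I_1 has length 2 - (-1/2) = 5/2.
  I_2 has length 19/4 - 9/4 = 5/2.
Summing:
  m(E) = 5/2 + 5/2 = 5.

5


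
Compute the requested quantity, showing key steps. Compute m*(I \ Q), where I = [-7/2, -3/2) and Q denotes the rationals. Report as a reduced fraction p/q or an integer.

The interval I = [-7/2, -3/2) has m(I) = -3/2 - (-7/2) = 2 (endpoints are measure-zero, so open/closed/half-open agree). Write I = (I cap Q) u (I \ Q). The rationals in I are countable, so m*(I cap Q) = 0 (cover each rational by intervals whose total length is arbitrarily small). By countable subadditivity m*(I) <= m*(I cap Q) + m*(I \ Q), hence m*(I \ Q) >= m(I) = 2. The reverse inequality m*(I \ Q) <= m*(I) = 2 is trivial since (I \ Q) is a subset of I. Therefore m*(I \ Q) = 2.

2


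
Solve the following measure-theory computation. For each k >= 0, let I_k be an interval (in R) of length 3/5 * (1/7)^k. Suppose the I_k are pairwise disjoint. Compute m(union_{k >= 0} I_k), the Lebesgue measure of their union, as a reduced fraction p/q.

By countable additivity of the Lebesgue measure on pairwise disjoint measurable sets,
  m(union_{k >= 0} I_k) = sum_{k >= 0} m(I_k) = sum_{k >= 0} a * r^k,
  with a = 3/5 and r = 1/7.
Since 0 < r = 1/7 < 1, the geometric series converges:
  sum_{k >= 0} a * r^k = a / (1 - r).
  = 3/5 / (1 - 1/7)
  = 3/5 / (6/7)
  = 7/10.

7/10


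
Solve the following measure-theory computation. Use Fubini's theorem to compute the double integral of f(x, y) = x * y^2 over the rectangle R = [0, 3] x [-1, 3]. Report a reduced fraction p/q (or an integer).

f(x, y) is a tensor product of a function of x and a function of y, and both factors are bounded continuous (hence Lebesgue integrable) on the rectangle, so Fubini's theorem applies:
  integral_R f d(m x m) = (integral_a1^b1 x dx) * (integral_a2^b2 y^2 dy).
Inner integral in x: integral_{0}^{3} x dx = (3^2 - 0^2)/2
  = 9/2.
Inner integral in y: integral_{-1}^{3} y^2 dy = (3^3 - (-1)^3)/3
  = 28/3.
Product: (9/2) * (28/3) = 42.

42


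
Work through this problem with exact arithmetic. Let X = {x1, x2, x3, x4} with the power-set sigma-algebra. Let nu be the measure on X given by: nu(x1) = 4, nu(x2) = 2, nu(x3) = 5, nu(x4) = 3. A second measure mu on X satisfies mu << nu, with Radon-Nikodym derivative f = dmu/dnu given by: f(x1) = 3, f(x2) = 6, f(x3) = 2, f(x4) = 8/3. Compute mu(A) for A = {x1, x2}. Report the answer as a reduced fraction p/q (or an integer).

By the defining property of the Radon-Nikodym derivative, for every measurable set A,
  mu(A) = integral_A f dnu.
Since nu is a discrete measure concentrated on the atoms of X, the integral over A reduces to the sum
  mu(A) = sum_{x in A} f(x) * nu({x}).
Computing each term:
  x1: f(x1) * nu(x1) = 3 * 4 = 12.
  x2: f(x2) * nu(x2) = 6 * 2 = 12.
Summing: mu(A) = 12 + 12 = 24.

24
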